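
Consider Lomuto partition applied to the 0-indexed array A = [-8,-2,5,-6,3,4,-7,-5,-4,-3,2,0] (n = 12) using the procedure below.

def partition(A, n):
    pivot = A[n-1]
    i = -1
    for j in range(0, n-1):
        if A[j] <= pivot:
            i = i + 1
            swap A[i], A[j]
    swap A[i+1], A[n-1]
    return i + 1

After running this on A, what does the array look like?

[-8,-2,-6,-7,-5,-4,-3,0,4,5,2,3]

pivot=0, i=-1
j=0: -8≤0, i=0, swap(0,0) ⇒ [-8,-2,5,-6,3,4,-7,-5,-4,-3,2,0]
j=1: -2≤0, i=1, swap(1,1) ⇒ [-8,-2,5,-6,3,4,-7,-5,-4,-3,2,0]
j=2: 5>0, skip
j=3: -6≤0, i=2, swap(2,3) ⇒ [-8,-2,-6,5,3,4,-7,-5,-4,-3,2,0]
j=4: 3>0, skip
j=5: 4>0, skip
j=6: -7≤0, i=3, swap(3,6) ⇒ [-8,-2,-6,-7,3,4,5,-5,-4,-3,2,0]
j=7: -5≤0, i=4, swap(4,7) ⇒ [-8,-2,-6,-7,-5,4,5,3,-4,-3,2,0]
j=8: -4≤0, i=5, swap(5,8) ⇒ [-8,-2,-6,-7,-5,-4,5,3,4,-3,2,0]
j=9: -3≤0, i=6, swap(6,9) ⇒ [-8,-2,-6,-7,-5,-4,-3,3,4,5,2,0]
j=10: 2>0, skip
swap(7,11) ⇒ [-8,-2,-6,-7,-5,-4,-3,0,4,5,2,3]; return 7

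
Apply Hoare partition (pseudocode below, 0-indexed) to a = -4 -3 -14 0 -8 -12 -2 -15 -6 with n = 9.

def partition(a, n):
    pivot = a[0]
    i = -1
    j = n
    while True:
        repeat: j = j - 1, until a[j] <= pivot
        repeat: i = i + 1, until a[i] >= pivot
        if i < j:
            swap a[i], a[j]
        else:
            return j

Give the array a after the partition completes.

-6 -15 -14 -12 -8 0 -2 -3 -4

pivot = a[0] = -4; i = -1, j = 9
j→8 (a[8]=-6≤-4), i→0 (a[0]=-4≥-4); i<j, swap → -6 -3 -14 0 -8 -12 -2 -15 -4
j→7 (a[7]=-15≤-4), i→1 (a[1]=-3≥-4); i<j, swap → -6 -15 -14 0 -8 -12 -2 -3 -4
j→5 (a[5]=-12≤-4), i→3 (a[3]=0≥-4); i<j, swap → -6 -15 -14 -12 -8 0 -2 -3 -4
j→4, i→5; i≥j, return j=4. a = -6 -15 -14 -12 -8 0 -2 -3 -4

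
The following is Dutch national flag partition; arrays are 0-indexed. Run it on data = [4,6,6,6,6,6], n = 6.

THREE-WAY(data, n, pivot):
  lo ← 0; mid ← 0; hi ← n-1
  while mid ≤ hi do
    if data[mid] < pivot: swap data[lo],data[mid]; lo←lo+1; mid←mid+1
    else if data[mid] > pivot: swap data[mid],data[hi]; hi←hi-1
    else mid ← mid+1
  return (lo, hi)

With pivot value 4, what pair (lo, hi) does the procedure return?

(0, 0)

pivot = 4; lo=0, mid=0, hi=5
data[mid]=4=4: mid=1
data[mid]=6>4: swap data[1],data[5]; hi=4 → [4,6,6,6,6,6]
data[mid]=6>4: swap data[1],data[4]; hi=3 → [4,6,6,6,6,6]
data[mid]=6>4: swap data[1],data[3]; hi=2 → [4,6,6,6,6,6]
data[mid]=6>4: swap data[1],data[2]; hi=1 → [4,6,6,6,6,6]
data[mid]=6>4: swap data[1],data[1]; hi=0 → [4,6,6,6,6,6]
end: lo=0, hi=0; data = [4,6,6,6,6,6]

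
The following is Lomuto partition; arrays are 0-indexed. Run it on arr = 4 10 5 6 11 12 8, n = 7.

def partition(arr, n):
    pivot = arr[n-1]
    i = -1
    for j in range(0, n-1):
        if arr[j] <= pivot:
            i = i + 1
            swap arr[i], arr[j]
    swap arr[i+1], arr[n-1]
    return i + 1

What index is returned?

pivot=8, i=-1
j=0: 4≤8, i=0, swap(0,0) ⇒ 4 10 5 6 11 12 8
j=1: 10>8, skip
j=2: 5≤8, i=1, swap(1,2) ⇒ 4 5 10 6 11 12 8
j=3: 6≤8, i=2, swap(2,3) ⇒ 4 5 6 10 11 12 8
j=4: 11>8, skip
j=5: 12>8, skip
swap(3,6) ⇒ 4 5 6 8 11 12 10; return 3

3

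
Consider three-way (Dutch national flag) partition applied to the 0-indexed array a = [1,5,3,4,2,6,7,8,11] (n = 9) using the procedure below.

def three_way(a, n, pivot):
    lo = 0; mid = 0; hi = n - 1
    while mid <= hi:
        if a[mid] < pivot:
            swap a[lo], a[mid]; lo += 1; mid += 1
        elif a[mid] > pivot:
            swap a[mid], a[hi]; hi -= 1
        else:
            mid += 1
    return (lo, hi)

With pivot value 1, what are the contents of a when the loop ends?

lo=0 mid=0 hi=8
1=1: mid=1
5>1: swap(1,8), hi=7 ⇒ [1,11,3,4,2,6,7,8,5]
11>1: swap(1,7), hi=6 ⇒ [1,8,3,4,2,6,7,11,5]
8>1: swap(1,6), hi=5 ⇒ [1,7,3,4,2,6,8,11,5]
7>1: swap(1,5), hi=4 ⇒ [1,6,3,4,2,7,8,11,5]
6>1: swap(1,4), hi=3 ⇒ [1,2,3,4,6,7,8,11,5]
2>1: swap(1,3), hi=2 ⇒ [1,4,3,2,6,7,8,11,5]
4>1: swap(1,2), hi=1 ⇒ [1,3,4,2,6,7,8,11,5]
3>1: swap(1,1), hi=0 ⇒ [1,3,4,2,6,7,8,11,5]
done. lo=0 hi=0; a=[1,3,4,2,6,7,8,11,5]

[1,3,4,2,6,7,8,11,5]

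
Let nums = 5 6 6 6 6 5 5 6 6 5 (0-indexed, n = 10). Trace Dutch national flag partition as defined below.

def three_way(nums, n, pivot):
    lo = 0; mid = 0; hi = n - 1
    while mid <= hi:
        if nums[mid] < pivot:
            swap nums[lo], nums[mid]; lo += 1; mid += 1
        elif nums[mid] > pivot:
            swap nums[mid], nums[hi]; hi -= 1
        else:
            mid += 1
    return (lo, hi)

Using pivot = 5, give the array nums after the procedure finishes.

5 5 5 5 6 6 6 6 6 6

lo=0 mid=0 hi=9
5=5: mid=1
6>5: swap(1,9), hi=8 ⇒ 5 5 6 6 6 5 5 6 6 6
5=5: mid=2
6>5: swap(2,8), hi=7 ⇒ 5 5 6 6 6 5 5 6 6 6
6>5: swap(2,7), hi=6 ⇒ 5 5 6 6 6 5 5 6 6 6
6>5: swap(2,6), hi=5 ⇒ 5 5 5 6 6 5 6 6 6 6
5=5: mid=3
6>5: swap(3,5), hi=4 ⇒ 5 5 5 5 6 6 6 6 6 6
5=5: mid=4
6>5: swap(4,4), hi=3 ⇒ 5 5 5 5 6 6 6 6 6 6
done. lo=0 hi=3; nums=5 5 5 5 6 6 6 6 6 6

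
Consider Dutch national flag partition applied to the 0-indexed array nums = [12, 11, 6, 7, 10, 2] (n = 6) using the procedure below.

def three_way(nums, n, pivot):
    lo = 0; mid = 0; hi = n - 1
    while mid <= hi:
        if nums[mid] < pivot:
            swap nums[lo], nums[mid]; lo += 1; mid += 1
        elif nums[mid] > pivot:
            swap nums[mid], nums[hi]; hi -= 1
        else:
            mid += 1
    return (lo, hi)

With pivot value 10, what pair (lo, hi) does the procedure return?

(3, 3)

pivot = 10; lo=0, mid=0, hi=5
nums[mid]=12>10: swap nums[0],nums[5]; hi=4 → [2, 11, 6, 7, 10, 12]
nums[mid]=2<10: swap nums[0],nums[0]; lo=1,mid=1 → [2, 11, 6, 7, 10, 12]
nums[mid]=11>10: swap nums[1],nums[4]; hi=3 → [2, 10, 6, 7, 11, 12]
nums[mid]=10=10: mid=2
nums[mid]=6<10: swap nums[1],nums[2]; lo=2,mid=3 → [2, 6, 10, 7, 11, 12]
nums[mid]=7<10: swap nums[2],nums[3]; lo=3,mid=4 → [2, 6, 7, 10, 11, 12]
end: lo=3, hi=3; nums = [2, 6, 7, 10, 11, 12]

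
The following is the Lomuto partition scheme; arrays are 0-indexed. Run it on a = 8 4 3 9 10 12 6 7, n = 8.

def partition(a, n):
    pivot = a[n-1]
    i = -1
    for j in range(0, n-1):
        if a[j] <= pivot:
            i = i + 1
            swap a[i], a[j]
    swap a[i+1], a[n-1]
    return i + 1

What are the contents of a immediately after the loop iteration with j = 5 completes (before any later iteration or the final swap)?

pivot=7, i=-1
j=0: 8>7, skip
j=1: 4≤7, i=0, swap(0,1) ⇒ 4 8 3 9 10 12 6 7
j=2: 3≤7, i=1, swap(1,2) ⇒ 4 3 8 9 10 12 6 7
j=3: 9>7, skip
j=4: 10>7, skip
j=5: 12>7, skip
(after j=5) a = 4 3 8 9 10 12 6 7

4 3 8 9 10 12 6 7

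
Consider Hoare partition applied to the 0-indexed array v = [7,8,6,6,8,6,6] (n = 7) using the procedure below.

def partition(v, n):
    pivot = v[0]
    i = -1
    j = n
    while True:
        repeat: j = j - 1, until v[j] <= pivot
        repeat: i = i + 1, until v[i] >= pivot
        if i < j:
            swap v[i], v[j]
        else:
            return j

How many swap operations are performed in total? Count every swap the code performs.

2

pivot = v[0] = 7; i = -1, j = 7
j→6 (v[6]=6≤7), i→0 (v[0]=7≥7); i<j, swap → [6,8,6,6,8,6,7]
j→5 (v[5]=6≤7), i→1 (v[1]=8≥7); i<j, swap → [6,6,6,6,8,8,7]
j→3, i→4; i≥j, return j=3. v = [6,6,6,6,8,8,7]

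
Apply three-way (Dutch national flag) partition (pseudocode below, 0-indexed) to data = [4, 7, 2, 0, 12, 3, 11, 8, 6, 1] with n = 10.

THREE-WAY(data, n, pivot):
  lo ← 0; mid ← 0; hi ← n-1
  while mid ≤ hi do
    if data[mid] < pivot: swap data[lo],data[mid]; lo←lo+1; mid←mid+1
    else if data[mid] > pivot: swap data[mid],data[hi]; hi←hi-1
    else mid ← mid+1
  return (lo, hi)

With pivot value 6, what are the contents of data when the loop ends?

lo=0 mid=0 hi=9
4<6: swap(0,0), lo=1 mid=1 ⇒ [4, 7, 2, 0, 12, 3, 11, 8, 6, 1]
7>6: swap(1,9), hi=8 ⇒ [4, 1, 2, 0, 12, 3, 11, 8, 6, 7]
1<6: swap(1,1), lo=2 mid=2 ⇒ [4, 1, 2, 0, 12, 3, 11, 8, 6, 7]
2<6: swap(2,2), lo=3 mid=3 ⇒ [4, 1, 2, 0, 12, 3, 11, 8, 6, 7]
0<6: swap(3,3), lo=4 mid=4 ⇒ [4, 1, 2, 0, 12, 3, 11, 8, 6, 7]
12>6: swap(4,8), hi=7 ⇒ [4, 1, 2, 0, 6, 3, 11, 8, 12, 7]
6=6: mid=5
3<6: swap(4,5), lo=5 mid=6 ⇒ [4, 1, 2, 0, 3, 6, 11, 8, 12, 7]
11>6: swap(6,7), hi=6 ⇒ [4, 1, 2, 0, 3, 6, 8, 11, 12, 7]
8>6: swap(6,6), hi=5 ⇒ [4, 1, 2, 0, 3, 6, 8, 11, 12, 7]
done. lo=5 hi=5; data=[4, 1, 2, 0, 3, 6, 8, 11, 12, 7]

[4, 1, 2, 0, 3, 6, 8, 11, 12, 7]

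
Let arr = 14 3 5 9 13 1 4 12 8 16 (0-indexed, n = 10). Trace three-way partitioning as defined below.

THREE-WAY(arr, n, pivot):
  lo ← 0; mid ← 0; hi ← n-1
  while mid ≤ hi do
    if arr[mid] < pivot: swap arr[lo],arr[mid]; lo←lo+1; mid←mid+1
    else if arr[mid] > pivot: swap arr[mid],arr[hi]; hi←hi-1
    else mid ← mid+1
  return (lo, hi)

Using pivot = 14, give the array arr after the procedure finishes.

lo=0 mid=0 hi=9
14=14: mid=1
3<14: swap(0,1), lo=1 mid=2 ⇒ 3 14 5 9 13 1 4 12 8 16
5<14: swap(1,2), lo=2 mid=3 ⇒ 3 5 14 9 13 1 4 12 8 16
9<14: swap(2,3), lo=3 mid=4 ⇒ 3 5 9 14 13 1 4 12 8 16
13<14: swap(3,4), lo=4 mid=5 ⇒ 3 5 9 13 14 1 4 12 8 16
1<14: swap(4,5), lo=5 mid=6 ⇒ 3 5 9 13 1 14 4 12 8 16
4<14: swap(5,6), lo=6 mid=7 ⇒ 3 5 9 13 1 4 14 12 8 16
12<14: swap(6,7), lo=7 mid=8 ⇒ 3 5 9 13 1 4 12 14 8 16
8<14: swap(7,8), lo=8 mid=9 ⇒ 3 5 9 13 1 4 12 8 14 16
16>14: swap(9,9), hi=8 ⇒ 3 5 9 13 1 4 12 8 14 16
done. lo=8 hi=8; arr=3 5 9 13 1 4 12 8 14 16

3 5 9 13 1 4 12 8 14 16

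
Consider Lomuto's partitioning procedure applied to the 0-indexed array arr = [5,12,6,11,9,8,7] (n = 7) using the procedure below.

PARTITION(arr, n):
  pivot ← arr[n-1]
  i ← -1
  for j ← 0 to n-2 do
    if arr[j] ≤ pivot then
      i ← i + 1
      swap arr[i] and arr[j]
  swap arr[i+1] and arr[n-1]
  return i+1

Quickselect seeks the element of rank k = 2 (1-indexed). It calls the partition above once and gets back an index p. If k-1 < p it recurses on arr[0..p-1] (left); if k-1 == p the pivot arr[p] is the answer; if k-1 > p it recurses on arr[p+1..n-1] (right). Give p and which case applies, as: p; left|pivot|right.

2; left

pivot=7, i=-1
j=0: 5≤7, i=0, swap(0,0) ⇒ [5,12,6,11,9,8,7]
j=1: 12>7, skip
j=2: 6≤7, i=1, swap(1,2) ⇒ [5,6,12,11,9,8,7]
j=3: 11>7, skip
j=4: 9>7, skip
j=5: 8>7, skip
swap(2,6) ⇒ [5,6,7,11,9,8,12]; return 2
p = 2; k-1 = 1 < 2 ⇒ left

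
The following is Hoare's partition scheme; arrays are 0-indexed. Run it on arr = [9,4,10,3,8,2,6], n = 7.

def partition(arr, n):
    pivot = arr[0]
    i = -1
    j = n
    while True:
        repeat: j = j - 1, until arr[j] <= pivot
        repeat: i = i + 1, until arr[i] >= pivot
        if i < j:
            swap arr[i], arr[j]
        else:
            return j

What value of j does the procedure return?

4

pivot=9
j stops at 6 (6), i stops at 0 (9); swap ⇒ [6,4,10,3,8,2,9]
j stops at 5 (2), i stops at 2 (10); swap ⇒ [6,4,2,3,8,10,9]
j stops at 4, i stops at 5; i≥j ⇒ return 4. arr=[6,4,2,3,8,10,9]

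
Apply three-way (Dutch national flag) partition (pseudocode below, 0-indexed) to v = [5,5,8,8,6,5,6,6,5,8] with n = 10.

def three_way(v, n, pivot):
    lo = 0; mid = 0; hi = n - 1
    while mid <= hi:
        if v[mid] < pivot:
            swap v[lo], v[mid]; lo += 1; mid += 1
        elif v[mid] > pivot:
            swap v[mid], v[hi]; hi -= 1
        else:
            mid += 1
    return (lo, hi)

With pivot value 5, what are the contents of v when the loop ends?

[5,5,5,5,6,6,6,8,8,8]

pivot = 5; lo=0, mid=0, hi=9
v[mid]=5=5: mid=1
v[mid]=5=5: mid=2
v[mid]=8>5: swap v[2],v[9]; hi=8 → [5,5,8,8,6,5,6,6,5,8]
v[mid]=8>5: swap v[2],v[8]; hi=7 → [5,5,5,8,6,5,6,6,8,8]
v[mid]=5=5: mid=3
v[mid]=8>5: swap v[3],v[7]; hi=6 → [5,5,5,6,6,5,6,8,8,8]
v[mid]=6>5: swap v[3],v[6]; hi=5 → [5,5,5,6,6,5,6,8,8,8]
v[mid]=6>5: swap v[3],v[5]; hi=4 → [5,5,5,5,6,6,6,8,8,8]
v[mid]=5=5: mid=4
v[mid]=6>5: swap v[4],v[4]; hi=3 → [5,5,5,5,6,6,6,8,8,8]
end: lo=0, hi=3; v = [5,5,5,5,6,6,6,8,8,8]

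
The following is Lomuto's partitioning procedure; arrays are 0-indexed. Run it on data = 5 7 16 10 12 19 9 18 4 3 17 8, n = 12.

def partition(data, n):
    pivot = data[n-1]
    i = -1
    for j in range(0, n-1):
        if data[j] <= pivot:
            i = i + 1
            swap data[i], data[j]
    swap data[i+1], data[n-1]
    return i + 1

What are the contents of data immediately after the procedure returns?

pivot=8, i=-1
j=0: 5≤8, i=0, swap(0,0) ⇒ 5 7 16 10 12 19 9 18 4 3 17 8
j=1: 7≤8, i=1, swap(1,1) ⇒ 5 7 16 10 12 19 9 18 4 3 17 8
j=2: 16>8, skip
j=3: 10>8, skip
j=4: 12>8, skip
j=5: 19>8, skip
j=6: 9>8, skip
j=7: 18>8, skip
j=8: 4≤8, i=2, swap(2,8) ⇒ 5 7 4 10 12 19 9 18 16 3 17 8
j=9: 3≤8, i=3, swap(3,9) ⇒ 5 7 4 3 12 19 9 18 16 10 17 8
j=10: 17>8, skip
swap(4,11) ⇒ 5 7 4 3 8 19 9 18 16 10 17 12; return 4

5 7 4 3 8 19 9 18 16 10 17 12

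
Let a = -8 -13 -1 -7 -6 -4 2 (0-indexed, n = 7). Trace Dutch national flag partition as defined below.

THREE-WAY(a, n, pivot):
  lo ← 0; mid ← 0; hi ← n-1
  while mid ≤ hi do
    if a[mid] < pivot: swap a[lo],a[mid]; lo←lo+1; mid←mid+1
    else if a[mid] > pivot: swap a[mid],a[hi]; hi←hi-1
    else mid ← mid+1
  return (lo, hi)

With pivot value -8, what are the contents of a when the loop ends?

pivot = -8; lo=0, mid=0, hi=6
a[mid]=-8=-8: mid=1
a[mid]=-13<-8: swap a[0],a[1]; lo=1,mid=2 → -13 -8 -1 -7 -6 -4 2
a[mid]=-1>-8: swap a[2],a[6]; hi=5 → -13 -8 2 -7 -6 -4 -1
a[mid]=2>-8: swap a[2],a[5]; hi=4 → -13 -8 -4 -7 -6 2 -1
a[mid]=-4>-8: swap a[2],a[4]; hi=3 → -13 -8 -6 -7 -4 2 -1
a[mid]=-6>-8: swap a[2],a[3]; hi=2 → -13 -8 -7 -6 -4 2 -1
a[mid]=-7>-8: swap a[2],a[2]; hi=1 → -13 -8 -7 -6 -4 2 -1
end: lo=1, hi=1; a = -13 -8 -7 -6 -4 2 -1

-13 -8 -7 -6 -4 2 -1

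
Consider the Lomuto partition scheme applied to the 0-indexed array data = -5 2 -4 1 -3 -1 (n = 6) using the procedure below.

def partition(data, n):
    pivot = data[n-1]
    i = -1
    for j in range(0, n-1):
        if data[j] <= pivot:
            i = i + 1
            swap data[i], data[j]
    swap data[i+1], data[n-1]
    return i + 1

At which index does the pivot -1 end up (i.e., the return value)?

3

pivot = data[5] = -1; i = -1
j=0: data[0]=-5 ≤ -1 → i=0, swap data[0],data[0] (no change) → -5 2 -4 1 -3 -1
j=1: data[1]=2 > -1 → no swap
j=2: data[2]=-4 ≤ -1 → i=1, swap data[1],data[2] → -5 -4 2 1 -3 -1
j=3: data[3]=1 > -1 → no swap
j=4: data[4]=-3 ≤ -1 → i=2, swap data[2],data[4] → -5 -4 -3 1 2 -1
final swap data[3],data[5] → -5 -4 -3 -1 2 1; return 3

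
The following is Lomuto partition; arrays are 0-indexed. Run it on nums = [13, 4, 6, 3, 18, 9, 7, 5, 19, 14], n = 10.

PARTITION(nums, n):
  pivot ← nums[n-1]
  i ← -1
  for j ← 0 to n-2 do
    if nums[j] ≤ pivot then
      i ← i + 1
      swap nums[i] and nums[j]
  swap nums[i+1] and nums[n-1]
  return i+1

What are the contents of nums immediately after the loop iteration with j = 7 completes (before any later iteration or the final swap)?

[13, 4, 6, 3, 9, 7, 5, 18, 19, 14]

pivot=14, i=-1
j=0: 13≤14, i=0, swap(0,0) ⇒ [13, 4, 6, 3, 18, 9, 7, 5, 19, 14]
j=1: 4≤14, i=1, swap(1,1) ⇒ [13, 4, 6, 3, 18, 9, 7, 5, 19, 14]
j=2: 6≤14, i=2, swap(2,2) ⇒ [13, 4, 6, 3, 18, 9, 7, 5, 19, 14]
j=3: 3≤14, i=3, swap(3,3) ⇒ [13, 4, 6, 3, 18, 9, 7, 5, 19, 14]
j=4: 18>14, skip
j=5: 9≤14, i=4, swap(4,5) ⇒ [13, 4, 6, 3, 9, 18, 7, 5, 19, 14]
j=6: 7≤14, i=5, swap(5,6) ⇒ [13, 4, 6, 3, 9, 7, 18, 5, 19, 14]
j=7: 5≤14, i=6, swap(6,7) ⇒ [13, 4, 6, 3, 9, 7, 5, 18, 19, 14]
(after j=7) nums = [13, 4, 6, 3, 9, 7, 5, 18, 19, 14]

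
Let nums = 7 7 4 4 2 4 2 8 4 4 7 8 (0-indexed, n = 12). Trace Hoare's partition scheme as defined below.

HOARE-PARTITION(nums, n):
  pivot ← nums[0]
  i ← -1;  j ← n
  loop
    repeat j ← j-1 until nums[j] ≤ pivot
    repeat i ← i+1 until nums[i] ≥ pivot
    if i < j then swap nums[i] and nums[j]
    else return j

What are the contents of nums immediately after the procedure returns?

7 4 4 4 2 4 2 4 8 7 7 8

pivot=7
j stops at 10 (7), i stops at 0 (7); swap ⇒ 7 7 4 4 2 4 2 8 4 4 7 8
j stops at 9 (4), i stops at 1 (7); swap ⇒ 7 4 4 4 2 4 2 8 4 7 7 8
j stops at 8 (4), i stops at 7 (8); swap ⇒ 7 4 4 4 2 4 2 4 8 7 7 8
j stops at 7, i stops at 8; i≥j ⇒ return 7. nums=7 4 4 4 2 4 2 4 8 7 7 8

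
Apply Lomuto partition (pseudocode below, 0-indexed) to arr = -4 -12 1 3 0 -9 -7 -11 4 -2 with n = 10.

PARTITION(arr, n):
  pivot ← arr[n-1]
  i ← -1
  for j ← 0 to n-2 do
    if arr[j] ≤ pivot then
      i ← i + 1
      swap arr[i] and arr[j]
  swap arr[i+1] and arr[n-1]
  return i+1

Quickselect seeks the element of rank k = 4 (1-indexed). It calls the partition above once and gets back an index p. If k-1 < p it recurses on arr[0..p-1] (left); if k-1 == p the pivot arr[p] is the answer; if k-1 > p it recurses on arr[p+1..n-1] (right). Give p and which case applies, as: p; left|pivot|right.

pivot=-2, i=-1
j=0: -4≤-2, i=0, swap(0,0) ⇒ -4 -12 1 3 0 -9 -7 -11 4 -2
j=1: -12≤-2, i=1, swap(1,1) ⇒ -4 -12 1 3 0 -9 -7 -11 4 -2
j=2: 1>-2, skip
j=3: 3>-2, skip
j=4: 0>-2, skip
j=5: -9≤-2, i=2, swap(2,5) ⇒ -4 -12 -9 3 0 1 -7 -11 4 -2
j=6: -7≤-2, i=3, swap(3,6) ⇒ -4 -12 -9 -7 0 1 3 -11 4 -2
j=7: -11≤-2, i=4, swap(4,7) ⇒ -4 -12 -9 -7 -11 1 3 0 4 -2
j=8: 4>-2, skip
swap(5,9) ⇒ -4 -12 -9 -7 -11 -2 3 0 4 1; return 5
p = 5; k-1 = 3 < 5 ⇒ left

5; left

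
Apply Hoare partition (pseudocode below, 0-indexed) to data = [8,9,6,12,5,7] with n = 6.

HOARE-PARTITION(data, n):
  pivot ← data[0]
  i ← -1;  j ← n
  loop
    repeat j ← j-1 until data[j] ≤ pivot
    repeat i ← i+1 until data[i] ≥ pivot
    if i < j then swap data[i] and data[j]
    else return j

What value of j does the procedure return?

2

pivot = data[0] = 8; i = -1, j = 6
j→5 (data[5]=7≤8), i→0 (data[0]=8≥8); i<j, swap → [7,9,6,12,5,8]
j→4 (data[4]=5≤8), i→1 (data[1]=9≥8); i<j, swap → [7,5,6,12,9,8]
j→2, i→3; i≥j, return j=2. data = [7,5,6,12,9,8]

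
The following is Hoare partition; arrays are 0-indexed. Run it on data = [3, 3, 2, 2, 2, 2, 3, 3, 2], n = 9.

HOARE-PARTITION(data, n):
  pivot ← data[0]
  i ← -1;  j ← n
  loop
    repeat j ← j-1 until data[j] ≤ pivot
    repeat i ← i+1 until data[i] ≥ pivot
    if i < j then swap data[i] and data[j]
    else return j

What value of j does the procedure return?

pivot = data[0] = 3; i = -1, j = 9
j→8 (data[8]=2≤3), i→0 (data[0]=3≥3); i<j, swap → [2, 3, 2, 2, 2, 2, 3, 3, 3]
j→7 (data[7]=3≤3), i→1 (data[1]=3≥3); i<j, swap → [2, 3, 2, 2, 2, 2, 3, 3, 3]
j→6, i→6; i≥j, return j=6. data = [2, 3, 2, 2, 2, 2, 3, 3, 3]

6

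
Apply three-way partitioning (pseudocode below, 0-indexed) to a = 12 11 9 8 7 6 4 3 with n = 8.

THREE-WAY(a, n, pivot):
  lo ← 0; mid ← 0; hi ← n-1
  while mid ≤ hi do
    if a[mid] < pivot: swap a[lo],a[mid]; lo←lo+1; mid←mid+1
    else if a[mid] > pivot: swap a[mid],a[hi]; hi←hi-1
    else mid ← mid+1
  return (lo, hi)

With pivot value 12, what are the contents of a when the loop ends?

11 9 8 7 6 4 3 12

lo=0 mid=0 hi=7
12=12: mid=1
11<12: swap(0,1), lo=1 mid=2 ⇒ 11 12 9 8 7 6 4 3
9<12: swap(1,2), lo=2 mid=3 ⇒ 11 9 12 8 7 6 4 3
8<12: swap(2,3), lo=3 mid=4 ⇒ 11 9 8 12 7 6 4 3
7<12: swap(3,4), lo=4 mid=5 ⇒ 11 9 8 7 12 6 4 3
6<12: swap(4,5), lo=5 mid=6 ⇒ 11 9 8 7 6 12 4 3
4<12: swap(5,6), lo=6 mid=7 ⇒ 11 9 8 7 6 4 12 3
3<12: swap(6,7), lo=7 mid=8 ⇒ 11 9 8 7 6 4 3 12
done. lo=7 hi=7; a=11 9 8 7 6 4 3 12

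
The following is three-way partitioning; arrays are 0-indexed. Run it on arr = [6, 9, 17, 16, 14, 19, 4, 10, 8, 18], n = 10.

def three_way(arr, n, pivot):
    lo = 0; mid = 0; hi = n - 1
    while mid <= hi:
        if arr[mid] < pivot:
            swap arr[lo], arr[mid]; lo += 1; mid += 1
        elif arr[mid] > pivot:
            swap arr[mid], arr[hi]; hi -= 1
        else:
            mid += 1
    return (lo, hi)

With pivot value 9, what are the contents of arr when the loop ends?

lo=0 mid=0 hi=9
6<9: swap(0,0), lo=1 mid=1 ⇒ [6, 9, 17, 16, 14, 19, 4, 10, 8, 18]
9=9: mid=2
17>9: swap(2,9), hi=8 ⇒ [6, 9, 18, 16, 14, 19, 4, 10, 8, 17]
18>9: swap(2,8), hi=7 ⇒ [6, 9, 8, 16, 14, 19, 4, 10, 18, 17]
8<9: swap(1,2), lo=2 mid=3 ⇒ [6, 8, 9, 16, 14, 19, 4, 10, 18, 17]
16>9: swap(3,7), hi=6 ⇒ [6, 8, 9, 10, 14, 19, 4, 16, 18, 17]
10>9: swap(3,6), hi=5 ⇒ [6, 8, 9, 4, 14, 19, 10, 16, 18, 17]
4<9: swap(2,3), lo=3 mid=4 ⇒ [6, 8, 4, 9, 14, 19, 10, 16, 18, 17]
14>9: swap(4,5), hi=4 ⇒ [6, 8, 4, 9, 19, 14, 10, 16, 18, 17]
19>9: swap(4,4), hi=3 ⇒ [6, 8, 4, 9, 19, 14, 10, 16, 18, 17]
done. lo=3 hi=3; arr=[6, 8, 4, 9, 19, 14, 10, 16, 18, 17]

[6, 8, 4, 9, 19, 14, 10, 16, 18, 17]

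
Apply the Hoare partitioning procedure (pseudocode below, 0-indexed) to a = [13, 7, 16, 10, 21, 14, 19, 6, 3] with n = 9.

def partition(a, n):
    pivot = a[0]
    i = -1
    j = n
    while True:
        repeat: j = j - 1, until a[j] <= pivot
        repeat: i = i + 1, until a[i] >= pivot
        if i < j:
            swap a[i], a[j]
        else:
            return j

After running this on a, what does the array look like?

pivot = a[0] = 13; i = -1, j = 9
j→8 (a[8]=3≤13), i→0 (a[0]=13≥13); i<j, swap → [3, 7, 16, 10, 21, 14, 19, 6, 13]
j→7 (a[7]=6≤13), i→2 (a[2]=16≥13); i<j, swap → [3, 7, 6, 10, 21, 14, 19, 16, 13]
j→3, i→4; i≥j, return j=3. a = [3, 7, 6, 10, 21, 14, 19, 16, 13]

[3, 7, 6, 10, 21, 14, 19, 16, 13]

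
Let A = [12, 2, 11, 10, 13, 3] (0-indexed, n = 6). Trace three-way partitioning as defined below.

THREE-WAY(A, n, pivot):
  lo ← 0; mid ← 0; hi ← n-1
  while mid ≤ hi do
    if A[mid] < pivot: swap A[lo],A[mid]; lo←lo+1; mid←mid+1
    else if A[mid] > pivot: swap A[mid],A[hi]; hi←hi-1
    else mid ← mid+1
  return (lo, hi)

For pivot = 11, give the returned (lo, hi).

(3, 3)

lo=0 mid=0 hi=5
12>11: swap(0,5), hi=4 ⇒ [3, 2, 11, 10, 13, 12]
3<11: swap(0,0), lo=1 mid=1 ⇒ [3, 2, 11, 10, 13, 12]
2<11: swap(1,1), lo=2 mid=2 ⇒ [3, 2, 11, 10, 13, 12]
11=11: mid=3
10<11: swap(2,3), lo=3 mid=4 ⇒ [3, 2, 10, 11, 13, 12]
13>11: swap(4,4), hi=3 ⇒ [3, 2, 10, 11, 13, 12]
done. lo=3 hi=3; A=[3, 2, 10, 11, 13, 12]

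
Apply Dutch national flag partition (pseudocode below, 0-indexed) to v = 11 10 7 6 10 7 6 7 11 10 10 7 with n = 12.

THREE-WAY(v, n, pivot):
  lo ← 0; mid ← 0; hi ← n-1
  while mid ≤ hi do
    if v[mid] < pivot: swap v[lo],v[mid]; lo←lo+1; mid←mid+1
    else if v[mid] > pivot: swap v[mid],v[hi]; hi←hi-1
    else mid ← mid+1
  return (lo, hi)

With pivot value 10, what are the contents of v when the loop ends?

pivot = 10; lo=0, mid=0, hi=11
v[mid]=11>10: swap v[0],v[11]; hi=10 → 7 10 7 6 10 7 6 7 11 10 10 11
v[mid]=7<10: swap v[0],v[0]; lo=1,mid=1 → 7 10 7 6 10 7 6 7 11 10 10 11
v[mid]=10=10: mid=2
v[mid]=7<10: swap v[1],v[2]; lo=2,mid=3 → 7 7 10 6 10 7 6 7 11 10 10 11
v[mid]=6<10: swap v[2],v[3]; lo=3,mid=4 → 7 7 6 10 10 7 6 7 11 10 10 11
v[mid]=10=10: mid=5
v[mid]=7<10: swap v[3],v[5]; lo=4,mid=6 → 7 7 6 7 10 10 6 7 11 10 10 11
v[mid]=6<10: swap v[4],v[6]; lo=5,mid=7 → 7 7 6 7 6 10 10 7 11 10 10 11
v[mid]=7<10: swap v[5],v[7]; lo=6,mid=8 → 7 7 6 7 6 7 10 10 11 10 10 11
v[mid]=11>10: swap v[8],v[10]; hi=9 → 7 7 6 7 6 7 10 10 10 10 11 11
v[mid]=10=10: mid=9
v[mid]=10=10: mid=10
end: lo=6, hi=9; v = 7 7 6 7 6 7 10 10 10 10 11 11

7 7 6 7 6 7 10 10 10 10 11 11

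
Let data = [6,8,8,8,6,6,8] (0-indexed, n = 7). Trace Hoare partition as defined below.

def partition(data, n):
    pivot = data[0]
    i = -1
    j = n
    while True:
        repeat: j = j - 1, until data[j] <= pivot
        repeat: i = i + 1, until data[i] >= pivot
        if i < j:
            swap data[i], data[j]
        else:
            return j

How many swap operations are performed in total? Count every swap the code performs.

pivot = data[0] = 6; i = -1, j = 7
j→5 (data[5]=6≤6), i→0 (data[0]=6≥6); i<j, swap → [6,8,8,8,6,6,8]
j→4 (data[4]=6≤6), i→1 (data[1]=8≥6); i<j, swap → [6,6,8,8,8,6,8]
j→1, i→2; i≥j, return j=1. data = [6,6,8,8,8,6,8]

2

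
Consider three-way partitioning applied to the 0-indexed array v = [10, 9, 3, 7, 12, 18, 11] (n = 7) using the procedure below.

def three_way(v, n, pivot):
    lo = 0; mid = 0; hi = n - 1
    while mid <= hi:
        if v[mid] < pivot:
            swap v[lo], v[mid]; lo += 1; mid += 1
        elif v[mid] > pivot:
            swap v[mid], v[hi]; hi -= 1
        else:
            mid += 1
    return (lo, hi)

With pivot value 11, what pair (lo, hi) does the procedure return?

(4, 4)

lo=0 mid=0 hi=6
10<11: swap(0,0), lo=1 mid=1 ⇒ [10, 9, 3, 7, 12, 18, 11]
9<11: swap(1,1), lo=2 mid=2 ⇒ [10, 9, 3, 7, 12, 18, 11]
3<11: swap(2,2), lo=3 mid=3 ⇒ [10, 9, 3, 7, 12, 18, 11]
7<11: swap(3,3), lo=4 mid=4 ⇒ [10, 9, 3, 7, 12, 18, 11]
12>11: swap(4,6), hi=5 ⇒ [10, 9, 3, 7, 11, 18, 12]
11=11: mid=5
18>11: swap(5,5), hi=4 ⇒ [10, 9, 3, 7, 11, 18, 12]
done. lo=4 hi=4; v=[10, 9, 3, 7, 11, 18, 12]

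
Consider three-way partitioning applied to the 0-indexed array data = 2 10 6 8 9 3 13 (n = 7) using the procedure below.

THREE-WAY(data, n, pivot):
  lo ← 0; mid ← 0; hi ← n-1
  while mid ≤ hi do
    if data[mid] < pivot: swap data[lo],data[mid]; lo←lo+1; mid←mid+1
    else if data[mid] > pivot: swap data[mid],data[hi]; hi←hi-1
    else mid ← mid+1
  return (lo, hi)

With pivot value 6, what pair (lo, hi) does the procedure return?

(2, 2)

lo=0 mid=0 hi=6
2<6: swap(0,0), lo=1 mid=1 ⇒ 2 10 6 8 9 3 13
10>6: swap(1,6), hi=5 ⇒ 2 13 6 8 9 3 10
13>6: swap(1,5), hi=4 ⇒ 2 3 6 8 9 13 10
3<6: swap(1,1), lo=2 mid=2 ⇒ 2 3 6 8 9 13 10
6=6: mid=3
8>6: swap(3,4), hi=3 ⇒ 2 3 6 9 8 13 10
9>6: swap(3,3), hi=2 ⇒ 2 3 6 9 8 13 10
done. lo=2 hi=2; data=2 3 6 9 8 13 10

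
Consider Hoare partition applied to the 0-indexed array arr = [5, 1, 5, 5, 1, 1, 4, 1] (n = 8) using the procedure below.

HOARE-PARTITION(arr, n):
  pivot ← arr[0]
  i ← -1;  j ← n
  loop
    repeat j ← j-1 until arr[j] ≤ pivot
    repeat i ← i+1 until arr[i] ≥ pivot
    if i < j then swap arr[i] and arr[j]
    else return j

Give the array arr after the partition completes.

[1, 1, 4, 1, 1, 5, 5, 5]

pivot=5
j stops at 7 (1), i stops at 0 (5); swap ⇒ [1, 1, 5, 5, 1, 1, 4, 5]
j stops at 6 (4), i stops at 2 (5); swap ⇒ [1, 1, 4, 5, 1, 1, 5, 5]
j stops at 5 (1), i stops at 3 (5); swap ⇒ [1, 1, 4, 1, 1, 5, 5, 5]
j stops at 4, i stops at 5; i≥j ⇒ return 4. arr=[1, 1, 4, 1, 1, 5, 5, 5]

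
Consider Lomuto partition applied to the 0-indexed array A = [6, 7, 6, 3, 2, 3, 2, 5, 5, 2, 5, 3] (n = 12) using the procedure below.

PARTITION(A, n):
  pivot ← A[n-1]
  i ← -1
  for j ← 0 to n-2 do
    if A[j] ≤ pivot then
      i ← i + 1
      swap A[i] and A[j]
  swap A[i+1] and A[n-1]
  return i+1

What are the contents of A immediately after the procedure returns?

pivot=3, i=-1
j=0: 6>3, skip
j=1: 7>3, skip
j=2: 6>3, skip
j=3: 3≤3, i=0, swap(0,3) ⇒ [3, 7, 6, 6, 2, 3, 2, 5, 5, 2, 5, 3]
j=4: 2≤3, i=1, swap(1,4) ⇒ [3, 2, 6, 6, 7, 3, 2, 5, 5, 2, 5, 3]
j=5: 3≤3, i=2, swap(2,5) ⇒ [3, 2, 3, 6, 7, 6, 2, 5, 5, 2, 5, 3]
j=6: 2≤3, i=3, swap(3,6) ⇒ [3, 2, 3, 2, 7, 6, 6, 5, 5, 2, 5, 3]
j=7: 5>3, skip
j=8: 5>3, skip
j=9: 2≤3, i=4, swap(4,9) ⇒ [3, 2, 3, 2, 2, 6, 6, 5, 5, 7, 5, 3]
j=10: 5>3, skip
swap(5,11) ⇒ [3, 2, 3, 2, 2, 3, 6, 5, 5, 7, 5, 6]; return 5

[3, 2, 3, 2, 2, 3, 6, 5, 5, 7, 5, 6]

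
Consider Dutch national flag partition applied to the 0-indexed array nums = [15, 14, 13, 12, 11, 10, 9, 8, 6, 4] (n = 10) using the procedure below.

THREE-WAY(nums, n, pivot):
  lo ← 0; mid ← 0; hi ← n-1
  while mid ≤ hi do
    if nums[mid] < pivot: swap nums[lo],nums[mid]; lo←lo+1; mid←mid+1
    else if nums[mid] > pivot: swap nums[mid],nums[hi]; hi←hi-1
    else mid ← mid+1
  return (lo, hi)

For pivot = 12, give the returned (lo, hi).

pivot = 12; lo=0, mid=0, hi=9
nums[mid]=15>12: swap nums[0],nums[9]; hi=8 → [4, 14, 13, 12, 11, 10, 9, 8, 6, 15]
nums[mid]=4<12: swap nums[0],nums[0]; lo=1,mid=1 → [4, 14, 13, 12, 11, 10, 9, 8, 6, 15]
nums[mid]=14>12: swap nums[1],nums[8]; hi=7 → [4, 6, 13, 12, 11, 10, 9, 8, 14, 15]
nums[mid]=6<12: swap nums[1],nums[1]; lo=2,mid=2 → [4, 6, 13, 12, 11, 10, 9, 8, 14, 15]
nums[mid]=13>12: swap nums[2],nums[7]; hi=6 → [4, 6, 8, 12, 11, 10, 9, 13, 14, 15]
nums[mid]=8<12: swap nums[2],nums[2]; lo=3,mid=3 → [4, 6, 8, 12, 11, 10, 9, 13, 14, 15]
nums[mid]=12=12: mid=4
nums[mid]=11<12: swap nums[3],nums[4]; lo=4,mid=5 → [4, 6, 8, 11, 12, 10, 9, 13, 14, 15]
nums[mid]=10<12: swap nums[4],nums[5]; lo=5,mid=6 → [4, 6, 8, 11, 10, 12, 9, 13, 14, 15]
nums[mid]=9<12: swap nums[5],nums[6]; lo=6,mid=7 → [4, 6, 8, 11, 10, 9, 12, 13, 14, 15]
end: lo=6, hi=6; nums = [4, 6, 8, 11, 10, 9, 12, 13, 14, 15]

(6, 6)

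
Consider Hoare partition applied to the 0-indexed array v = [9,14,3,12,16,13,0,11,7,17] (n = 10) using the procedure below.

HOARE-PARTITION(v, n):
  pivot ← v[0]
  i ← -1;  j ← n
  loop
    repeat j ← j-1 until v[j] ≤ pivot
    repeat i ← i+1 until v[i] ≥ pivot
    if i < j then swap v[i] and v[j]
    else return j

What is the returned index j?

pivot=9
j stops at 8 (7), i stops at 0 (9); swap ⇒ [7,14,3,12,16,13,0,11,9,17]
j stops at 6 (0), i stops at 1 (14); swap ⇒ [7,0,3,12,16,13,14,11,9,17]
j stops at 2, i stops at 3; i≥j ⇒ return 2. v=[7,0,3,12,16,13,14,11,9,17]

2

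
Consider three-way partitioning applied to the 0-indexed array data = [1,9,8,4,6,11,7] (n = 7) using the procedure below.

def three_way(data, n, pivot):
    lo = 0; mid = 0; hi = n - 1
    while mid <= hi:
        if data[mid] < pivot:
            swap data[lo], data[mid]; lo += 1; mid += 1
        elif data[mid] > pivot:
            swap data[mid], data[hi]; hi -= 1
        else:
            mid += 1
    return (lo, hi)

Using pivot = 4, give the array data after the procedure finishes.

lo=0 mid=0 hi=6
1<4: swap(0,0), lo=1 mid=1 ⇒ [1,9,8,4,6,11,7]
9>4: swap(1,6), hi=5 ⇒ [1,7,8,4,6,11,9]
7>4: swap(1,5), hi=4 ⇒ [1,11,8,4,6,7,9]
11>4: swap(1,4), hi=3 ⇒ [1,6,8,4,11,7,9]
6>4: swap(1,3), hi=2 ⇒ [1,4,8,6,11,7,9]
4=4: mid=2
8>4: swap(2,2), hi=1 ⇒ [1,4,8,6,11,7,9]
done. lo=1 hi=1; data=[1,4,8,6,11,7,9]

[1,4,8,6,11,7,9]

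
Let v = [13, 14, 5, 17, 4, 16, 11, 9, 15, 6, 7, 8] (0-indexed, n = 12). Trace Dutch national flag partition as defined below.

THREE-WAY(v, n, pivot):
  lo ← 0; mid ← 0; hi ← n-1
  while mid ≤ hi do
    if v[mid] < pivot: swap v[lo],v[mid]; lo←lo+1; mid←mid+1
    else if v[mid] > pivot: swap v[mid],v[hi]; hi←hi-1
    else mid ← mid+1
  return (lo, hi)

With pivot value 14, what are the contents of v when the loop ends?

pivot = 14; lo=0, mid=0, hi=11
v[mid]=13<14: swap v[0],v[0]; lo=1,mid=1 → [13, 14, 5, 17, 4, 16, 11, 9, 15, 6, 7, 8]
v[mid]=14=14: mid=2
v[mid]=5<14: swap v[1],v[2]; lo=2,mid=3 → [13, 5, 14, 17, 4, 16, 11, 9, 15, 6, 7, 8]
v[mid]=17>14: swap v[3],v[11]; hi=10 → [13, 5, 14, 8, 4, 16, 11, 9, 15, 6, 7, 17]
v[mid]=8<14: swap v[2],v[3]; lo=3,mid=4 → [13, 5, 8, 14, 4, 16, 11, 9, 15, 6, 7, 17]
v[mid]=4<14: swap v[3],v[4]; lo=4,mid=5 → [13, 5, 8, 4, 14, 16, 11, 9, 15, 6, 7, 17]
v[mid]=16>14: swap v[5],v[10]; hi=9 → [13, 5, 8, 4, 14, 7, 11, 9, 15, 6, 16, 17]
v[mid]=7<14: swap v[4],v[5]; lo=5,mid=6 → [13, 5, 8, 4, 7, 14, 11, 9, 15, 6, 16, 17]
v[mid]=11<14: swap v[5],v[6]; lo=6,mid=7 → [13, 5, 8, 4, 7, 11, 14, 9, 15, 6, 16, 17]
v[mid]=9<14: swap v[6],v[7]; lo=7,mid=8 → [13, 5, 8, 4, 7, 11, 9, 14, 15, 6, 16, 17]
v[mid]=15>14: swap v[8],v[9]; hi=8 → [13, 5, 8, 4, 7, 11, 9, 14, 6, 15, 16, 17]
v[mid]=6<14: swap v[7],v[8]; lo=8,mid=9 → [13, 5, 8, 4, 7, 11, 9, 6, 14, 15, 16, 17]
end: lo=8, hi=8; v = [13, 5, 8, 4, 7, 11, 9, 6, 14, 15, 16, 17]

[13, 5, 8, 4, 7, 11, 9, 6, 14, 15, 16, 17]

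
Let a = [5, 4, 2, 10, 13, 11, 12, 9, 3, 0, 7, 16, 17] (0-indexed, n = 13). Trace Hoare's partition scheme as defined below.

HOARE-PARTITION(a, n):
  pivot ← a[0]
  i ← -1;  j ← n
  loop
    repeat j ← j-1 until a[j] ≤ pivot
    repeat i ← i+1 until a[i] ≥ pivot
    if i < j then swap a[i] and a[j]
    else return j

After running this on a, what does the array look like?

pivot = a[0] = 5; i = -1, j = 13
j→9 (a[9]=0≤5), i→0 (a[0]=5≥5); i<j, swap → [0, 4, 2, 10, 13, 11, 12, 9, 3, 5, 7, 16, 17]
j→8 (a[8]=3≤5), i→3 (a[3]=10≥5); i<j, swap → [0, 4, 2, 3, 13, 11, 12, 9, 10, 5, 7, 16, 17]
j→3, i→4; i≥j, return j=3. a = [0, 4, 2, 3, 13, 11, 12, 9, 10, 5, 7, 16, 17]

[0, 4, 2, 3, 13, 11, 12, 9, 10, 5, 7, 16, 17]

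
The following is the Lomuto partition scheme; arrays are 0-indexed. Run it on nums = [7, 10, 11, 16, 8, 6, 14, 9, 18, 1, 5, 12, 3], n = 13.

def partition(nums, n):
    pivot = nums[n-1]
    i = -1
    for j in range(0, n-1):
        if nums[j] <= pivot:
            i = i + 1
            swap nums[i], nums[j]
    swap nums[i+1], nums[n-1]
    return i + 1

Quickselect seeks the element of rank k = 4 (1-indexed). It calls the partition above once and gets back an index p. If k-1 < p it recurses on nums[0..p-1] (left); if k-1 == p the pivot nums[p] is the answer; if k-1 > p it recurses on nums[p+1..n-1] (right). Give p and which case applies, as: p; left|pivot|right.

pivot = nums[12] = 3; i = -1
j=0: nums[0]=7 > 3 → no swap
j=1: nums[1]=10 > 3 → no swap
j=2: nums[2]=11 > 3 → no swap
j=3: nums[3]=16 > 3 → no swap
j=4: nums[4]=8 > 3 → no swap
j=5: nums[5]=6 > 3 → no swap
j=6: nums[6]=14 > 3 → no swap
j=7: nums[7]=9 > 3 → no swap
j=8: nums[8]=18 > 3 → no swap
j=9: nums[9]=1 ≤ 3 → i=0, swap nums[0],nums[9] → [1, 10, 11, 16, 8, 6, 14, 9, 18, 7, 5, 12, 3]
j=10: nums[10]=5 > 3 → no swap
j=11: nums[11]=12 > 3 → no swap
final swap nums[1],nums[12] → [1, 3, 11, 16, 8, 6, 14, 9, 18, 7, 5, 12, 10]; return 1
p = 1; k-1 = 3 > 1 ⇒ right

1; right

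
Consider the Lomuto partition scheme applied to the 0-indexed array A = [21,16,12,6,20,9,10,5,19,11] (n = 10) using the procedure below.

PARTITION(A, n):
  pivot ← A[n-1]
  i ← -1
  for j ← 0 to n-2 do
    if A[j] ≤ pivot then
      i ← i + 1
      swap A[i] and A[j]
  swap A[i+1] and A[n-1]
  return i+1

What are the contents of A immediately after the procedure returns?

[6,9,10,5,11,16,12,21,19,20]

pivot=11, i=-1
j=0: 21>11, skip
j=1: 16>11, skip
j=2: 12>11, skip
j=3: 6≤11, i=0, swap(0,3) ⇒ [6,16,12,21,20,9,10,5,19,11]
j=4: 20>11, skip
j=5: 9≤11, i=1, swap(1,5) ⇒ [6,9,12,21,20,16,10,5,19,11]
j=6: 10≤11, i=2, swap(2,6) ⇒ [6,9,10,21,20,16,12,5,19,11]
j=7: 5≤11, i=3, swap(3,7) ⇒ [6,9,10,5,20,16,12,21,19,11]
j=8: 19>11, skip
swap(4,9) ⇒ [6,9,10,5,11,16,12,21,19,20]; return 4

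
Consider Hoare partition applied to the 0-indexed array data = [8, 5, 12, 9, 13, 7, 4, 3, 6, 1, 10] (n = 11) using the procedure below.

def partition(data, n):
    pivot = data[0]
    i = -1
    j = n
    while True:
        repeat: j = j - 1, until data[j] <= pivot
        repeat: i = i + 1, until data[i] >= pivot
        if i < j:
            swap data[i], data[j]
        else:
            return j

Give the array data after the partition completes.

[1, 5, 6, 3, 4, 7, 13, 9, 12, 8, 10]

pivot = data[0] = 8; i = -1, j = 11
j→9 (data[9]=1≤8), i→0 (data[0]=8≥8); i<j, swap → [1, 5, 12, 9, 13, 7, 4, 3, 6, 8, 10]
j→8 (data[8]=6≤8), i→2 (data[2]=12≥8); i<j, swap → [1, 5, 6, 9, 13, 7, 4, 3, 12, 8, 10]
j→7 (data[7]=3≤8), i→3 (data[3]=9≥8); i<j, swap → [1, 5, 6, 3, 13, 7, 4, 9, 12, 8, 10]
j→6 (data[6]=4≤8), i→4 (data[4]=13≥8); i<j, swap → [1, 5, 6, 3, 4, 7, 13, 9, 12, 8, 10]
j→5, i→6; i≥j, return j=5. data = [1, 5, 6, 3, 4, 7, 13, 9, 12, 8, 10]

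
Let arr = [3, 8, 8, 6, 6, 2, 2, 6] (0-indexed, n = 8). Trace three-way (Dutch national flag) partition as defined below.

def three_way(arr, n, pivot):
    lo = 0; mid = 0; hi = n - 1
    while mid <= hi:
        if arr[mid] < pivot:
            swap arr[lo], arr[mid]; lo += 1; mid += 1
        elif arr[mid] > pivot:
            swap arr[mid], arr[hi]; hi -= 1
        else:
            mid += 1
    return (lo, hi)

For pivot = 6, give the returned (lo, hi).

pivot = 6; lo=0, mid=0, hi=7
arr[mid]=3<6: swap arr[0],arr[0]; lo=1,mid=1 → [3, 8, 8, 6, 6, 2, 2, 6]
arr[mid]=8>6: swap arr[1],arr[7]; hi=6 → [3, 6, 8, 6, 6, 2, 2, 8]
arr[mid]=6=6: mid=2
arr[mid]=8>6: swap arr[2],arr[6]; hi=5 → [3, 6, 2, 6, 6, 2, 8, 8]
arr[mid]=2<6: swap arr[1],arr[2]; lo=2,mid=3 → [3, 2, 6, 6, 6, 2, 8, 8]
arr[mid]=6=6: mid=4
arr[mid]=6=6: mid=5
arr[mid]=2<6: swap arr[2],arr[5]; lo=3,mid=6 → [3, 2, 2, 6, 6, 6, 8, 8]
end: lo=3, hi=5; arr = [3, 2, 2, 6, 6, 6, 8, 8]

(3, 5)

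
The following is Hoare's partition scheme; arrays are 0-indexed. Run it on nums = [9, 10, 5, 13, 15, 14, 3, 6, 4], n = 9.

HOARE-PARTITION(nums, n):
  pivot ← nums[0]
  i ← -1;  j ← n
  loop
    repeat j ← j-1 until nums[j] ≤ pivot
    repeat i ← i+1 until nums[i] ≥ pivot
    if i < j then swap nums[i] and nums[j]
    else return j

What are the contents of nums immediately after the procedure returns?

pivot=9
j stops at 8 (4), i stops at 0 (9); swap ⇒ [4, 10, 5, 13, 15, 14, 3, 6, 9]
j stops at 7 (6), i stops at 1 (10); swap ⇒ [4, 6, 5, 13, 15, 14, 3, 10, 9]
j stops at 6 (3), i stops at 3 (13); swap ⇒ [4, 6, 5, 3, 15, 14, 13, 10, 9]
j stops at 3, i stops at 4; i≥j ⇒ return 3. nums=[4, 6, 5, 3, 15, 14, 13, 10, 9]

[4, 6, 5, 3, 15, 14, 13, 10, 9]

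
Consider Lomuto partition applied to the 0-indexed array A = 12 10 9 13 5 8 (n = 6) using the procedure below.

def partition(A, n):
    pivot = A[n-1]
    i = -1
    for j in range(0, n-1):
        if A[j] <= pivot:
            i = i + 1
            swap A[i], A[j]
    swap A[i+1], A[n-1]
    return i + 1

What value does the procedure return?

pivot=8, i=-1
j=0: 12>8, skip
j=1: 10>8, skip
j=2: 9>8, skip
j=3: 13>8, skip
j=4: 5≤8, i=0, swap(0,4) ⇒ 5 10 9 13 12 8
swap(1,5) ⇒ 5 8 9 13 12 10; return 1

1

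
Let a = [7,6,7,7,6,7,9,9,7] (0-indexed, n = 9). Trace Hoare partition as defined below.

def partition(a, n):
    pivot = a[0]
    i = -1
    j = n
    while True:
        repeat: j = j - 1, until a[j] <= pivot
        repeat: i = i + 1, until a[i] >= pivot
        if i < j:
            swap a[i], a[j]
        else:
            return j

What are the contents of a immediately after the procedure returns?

[7,6,7,6,7,7,9,9,7]

pivot = a[0] = 7; i = -1, j = 9
j→8 (a[8]=7≤7), i→0 (a[0]=7≥7); i<j, swap → [7,6,7,7,6,7,9,9,7]
j→5 (a[5]=7≤7), i→2 (a[2]=7≥7); i<j, swap → [7,6,7,7,6,7,9,9,7]
j→4 (a[4]=6≤7), i→3 (a[3]=7≥7); i<j, swap → [7,6,7,6,7,7,9,9,7]
j→3, i→4; i≥j, return j=3. a = [7,6,7,6,7,7,9,9,7]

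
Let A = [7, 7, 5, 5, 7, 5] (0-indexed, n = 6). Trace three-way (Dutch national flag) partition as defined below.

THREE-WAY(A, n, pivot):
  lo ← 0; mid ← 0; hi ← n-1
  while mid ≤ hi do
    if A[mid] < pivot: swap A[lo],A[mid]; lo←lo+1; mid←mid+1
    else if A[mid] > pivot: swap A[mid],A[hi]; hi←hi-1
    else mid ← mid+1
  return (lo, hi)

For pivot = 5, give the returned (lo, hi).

pivot = 5; lo=0, mid=0, hi=5
A[mid]=7>5: swap A[0],A[5]; hi=4 → [5, 7, 5, 5, 7, 7]
A[mid]=5=5: mid=1
A[mid]=7>5: swap A[1],A[4]; hi=3 → [5, 7, 5, 5, 7, 7]
A[mid]=7>5: swap A[1],A[3]; hi=2 → [5, 5, 5, 7, 7, 7]
A[mid]=5=5: mid=2
A[mid]=5=5: mid=3
end: lo=0, hi=2; A = [5, 5, 5, 7, 7, 7]

(0, 2)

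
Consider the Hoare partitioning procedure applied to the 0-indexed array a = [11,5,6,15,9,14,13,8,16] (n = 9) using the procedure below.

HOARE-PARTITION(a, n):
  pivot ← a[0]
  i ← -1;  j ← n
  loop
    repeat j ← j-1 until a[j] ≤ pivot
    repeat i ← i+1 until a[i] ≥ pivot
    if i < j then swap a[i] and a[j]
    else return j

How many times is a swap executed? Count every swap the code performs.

pivot = a[0] = 11; i = -1, j = 9
j→7 (a[7]=8≤11), i→0 (a[0]=11≥11); i<j, swap → [8,5,6,15,9,14,13,11,16]
j→4 (a[4]=9≤11), i→3 (a[3]=15≥11); i<j, swap → [8,5,6,9,15,14,13,11,16]
j→3, i→4; i≥j, return j=3. a = [8,5,6,9,15,14,13,11,16]

2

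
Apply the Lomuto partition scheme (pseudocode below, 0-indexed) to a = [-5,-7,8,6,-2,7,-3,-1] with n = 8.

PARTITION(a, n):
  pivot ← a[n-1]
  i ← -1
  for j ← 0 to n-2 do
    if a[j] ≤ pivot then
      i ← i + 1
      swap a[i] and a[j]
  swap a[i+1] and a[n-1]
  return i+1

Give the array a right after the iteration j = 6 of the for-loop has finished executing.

[-5,-7,-2,-3,8,7,6,-1]

pivot=-1, i=-1
j=0: -5≤-1, i=0, swap(0,0) ⇒ [-5,-7,8,6,-2,7,-3,-1]
j=1: -7≤-1, i=1, swap(1,1) ⇒ [-5,-7,8,6,-2,7,-3,-1]
j=2: 8>-1, skip
j=3: 6>-1, skip
j=4: -2≤-1, i=2, swap(2,4) ⇒ [-5,-7,-2,6,8,7,-3,-1]
j=5: 7>-1, skip
j=6: -3≤-1, i=3, swap(3,6) ⇒ [-5,-7,-2,-3,8,7,6,-1]
(after j=6) a = [-5,-7,-2,-3,8,7,6,-1]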